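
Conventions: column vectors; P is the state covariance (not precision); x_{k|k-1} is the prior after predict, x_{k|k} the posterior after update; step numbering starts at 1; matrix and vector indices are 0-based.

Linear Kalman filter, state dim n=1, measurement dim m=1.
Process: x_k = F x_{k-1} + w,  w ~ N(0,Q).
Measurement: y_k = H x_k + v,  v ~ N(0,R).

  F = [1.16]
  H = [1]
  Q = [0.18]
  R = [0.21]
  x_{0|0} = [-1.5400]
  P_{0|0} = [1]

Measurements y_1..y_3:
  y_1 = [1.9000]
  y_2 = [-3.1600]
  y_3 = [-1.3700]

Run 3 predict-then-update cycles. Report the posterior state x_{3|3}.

step 1: x^-=[-1.7864]  P^-=[1.5256]  S=[1.7356]  K=[0.8790]  nu=[3.6864]  x^+=[1.4540]  P^+=[0.1846]
step 2: x^-=[1.6866]  P^-=[0.4284]  S=[0.6384]  K=[0.6710]  nu=[-4.8466]  x^+=[-1.5657]  P^+=[0.1409]
step 3: x^-=[-1.8162]  P^-=[0.3696]  S=[0.5796]  K=[0.6377]  nu=[0.4462]  x^+=[-1.5317]  P^+=[0.1339]

x_post = [-1.5317]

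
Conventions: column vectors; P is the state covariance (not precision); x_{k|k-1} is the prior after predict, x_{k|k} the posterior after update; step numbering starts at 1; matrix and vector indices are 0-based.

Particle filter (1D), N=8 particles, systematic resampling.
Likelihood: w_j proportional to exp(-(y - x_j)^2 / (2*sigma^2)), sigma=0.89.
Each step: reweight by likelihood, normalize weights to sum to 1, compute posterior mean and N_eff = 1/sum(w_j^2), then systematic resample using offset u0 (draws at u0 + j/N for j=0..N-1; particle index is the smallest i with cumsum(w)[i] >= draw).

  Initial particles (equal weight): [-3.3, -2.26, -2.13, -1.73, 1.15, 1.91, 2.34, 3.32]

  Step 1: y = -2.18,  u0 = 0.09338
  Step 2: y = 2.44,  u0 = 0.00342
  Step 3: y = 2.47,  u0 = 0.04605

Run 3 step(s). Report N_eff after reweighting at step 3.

step 1: w=[0.1361, 0.2992, 0.3000, 0.2644, 0.0003, 0.0000, 0.0000, 0.0000]  mean=-2.2215  Neff=3.7319  idx=[0, 1, 1, 2, 2, 2, 3, 3]
step 2: w=[0.0000, 0.0211, 0.0211, 0.0452, 0.0452, 0.0452, 0.4110, 0.4110]  mean=-1.8067  Neff=2.8996  idx=[1, 4, 6, 6, 6, 7, 7, 7]
step 3: w=[0.0082, 0.0176, 0.1624, 0.1624, 0.1624, 0.1624, 0.1624, 0.1624]  mean=-1.7414  Neff=6.3068  idx=[2, 2, 3, 4, 5, 5, 6, 7]

N_eff = 6.3068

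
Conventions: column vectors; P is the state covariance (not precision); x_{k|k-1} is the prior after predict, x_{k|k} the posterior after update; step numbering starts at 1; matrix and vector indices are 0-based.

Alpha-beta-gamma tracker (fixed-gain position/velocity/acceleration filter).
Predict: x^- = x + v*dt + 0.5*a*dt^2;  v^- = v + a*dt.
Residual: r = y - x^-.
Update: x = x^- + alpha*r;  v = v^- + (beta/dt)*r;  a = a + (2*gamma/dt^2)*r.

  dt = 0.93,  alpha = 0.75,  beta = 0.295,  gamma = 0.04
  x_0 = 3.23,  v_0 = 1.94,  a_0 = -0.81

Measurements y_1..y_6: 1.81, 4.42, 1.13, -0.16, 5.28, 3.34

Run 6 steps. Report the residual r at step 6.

resid = 1.1814

step 1: x_pred=4.6839  r=-2.8739  x^+=2.5285  v^+=0.2751  a^+=-1.0758
step 2: x_pred=2.3191  r=2.1009  x^+=3.8948  v^+=-0.0590  a^+=-0.8815
step 3: x_pred=3.4587  r=-2.3287  x^+=1.7122  v^+=-1.6175  a^+=-1.0969
step 4: x_pred=-0.2664  r=0.1064  x^+=-0.1866  v^+=-2.6038  a^+=-1.0870
step 5: x_pred=-3.0783  r=8.3583  x^+=3.1904  v^+=-0.9635  a^+=-0.3139
step 6: x_pred=2.1586  r=1.1814  x^+=3.0447  v^+=-0.8807  a^+=-0.2047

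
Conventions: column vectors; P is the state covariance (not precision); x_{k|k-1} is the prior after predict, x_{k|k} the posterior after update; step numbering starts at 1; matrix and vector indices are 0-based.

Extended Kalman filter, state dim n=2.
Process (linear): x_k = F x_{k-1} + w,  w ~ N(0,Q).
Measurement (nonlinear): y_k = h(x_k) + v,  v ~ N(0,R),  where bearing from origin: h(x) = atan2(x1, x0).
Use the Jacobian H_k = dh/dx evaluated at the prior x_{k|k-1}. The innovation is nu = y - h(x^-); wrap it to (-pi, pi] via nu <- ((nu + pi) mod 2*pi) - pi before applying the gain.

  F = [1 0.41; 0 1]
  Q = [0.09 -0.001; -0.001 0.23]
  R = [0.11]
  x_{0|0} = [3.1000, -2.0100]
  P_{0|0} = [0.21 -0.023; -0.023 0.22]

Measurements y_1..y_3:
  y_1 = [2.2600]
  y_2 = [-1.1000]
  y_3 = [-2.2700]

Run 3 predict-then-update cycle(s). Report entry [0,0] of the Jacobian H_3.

H_jac[0,0] = 0.0648

step 1: x^-=[2.2759, -2.0100]  P^-=[0.3181 0.0662; 0.0662 0.4500]  H_jac=[0.2180 0.2468]  S=[0.1597]  K=[0.5367; 0.7861]  nu=[2.9834]  x^+=[3.8772, 0.3353]  P^+=[0.2721 -0.0012; -0.0012 0.3513]
step 2: x^-=[4.0146, 0.3353]  P^-=[0.4202 0.1419; 0.1419 0.5813]  H_jac=[-0.0207 0.2474]  S=[0.1443]  K=[0.1831; 0.9762]  nu=[-1.1833]  x^+=[3.7980, -0.8199]  P^+=[0.4154 0.1161; 0.1161 0.4438]
step 3: x^-=[3.4619, -0.8199]  P^-=[0.6752 0.2971; 0.2971 0.6738]  H_jac=[0.0648 0.2735]  S=[0.1738]  K=[0.7193; 1.1713]  nu=[-2.0375]  x^+=[1.9964, -3.2064]  P^+=[0.5853 0.1507; 0.1507 0.4354]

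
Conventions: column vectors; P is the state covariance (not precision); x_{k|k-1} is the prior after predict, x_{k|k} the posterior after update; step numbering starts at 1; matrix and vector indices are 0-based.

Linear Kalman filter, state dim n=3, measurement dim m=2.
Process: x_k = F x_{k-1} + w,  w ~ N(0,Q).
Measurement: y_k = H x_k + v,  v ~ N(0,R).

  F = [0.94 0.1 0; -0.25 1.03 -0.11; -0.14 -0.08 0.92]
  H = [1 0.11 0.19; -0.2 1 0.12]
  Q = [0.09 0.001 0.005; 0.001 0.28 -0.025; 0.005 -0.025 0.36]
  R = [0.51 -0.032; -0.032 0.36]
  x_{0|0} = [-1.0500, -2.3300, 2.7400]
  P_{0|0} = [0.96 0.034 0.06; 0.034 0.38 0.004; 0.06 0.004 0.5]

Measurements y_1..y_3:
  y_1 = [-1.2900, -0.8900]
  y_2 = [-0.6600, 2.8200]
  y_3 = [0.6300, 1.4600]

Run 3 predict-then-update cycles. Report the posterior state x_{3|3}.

x_post = [-1.0606, 0.8978, 2.9311]

step 1: x^-=[-1.2200, -2.4388, 2.8542]  P^-=[0.9484 -0.1596 -0.0752; -0.1596 0.7341 -0.0866; -0.0752 -0.0866 0.7892]  S=[1.4285 -0.3028; -0.3028 1.1901]  K=[0.6108 -0.1457; 0.0717 0.6532; 0.0526 0.0328]  nu=[-0.3440, 0.9623]  x^+=[-1.5703, -1.8349, 2.8677]  P^+=[0.3364 0.0087 -0.1116; 0.0087 0.2474 -0.1064; -0.1116 -0.1064 0.7850]
step 2: x^-=[-1.6596, -1.8128, 3.0049]  P^-=[0.3914 -0.0317 -0.1484; -0.0317 0.5864 -0.1919; -0.1484 -0.1919 1.0772]  S=[0.8760 -0.1033; -0.1033 0.9513]  K=[0.3999 -0.0908; 0.0674 0.6062; 0.0366 -0.0307]  nu=[0.6281, 3.9403]  x^+=[-1.7664, 0.6181, 2.9069]  P^+=[0.2359 0.0215 -0.1654; 0.0215 0.2413 -0.1743; -0.1654 -0.1743 1.0749]
step 3: x^-=[-1.5986, 0.7585, 2.8722]  P^-=[0.3049 0.0097 -0.1890; 0.0097 0.5831 -0.2793; -0.1890 -0.2793 1.3447]  S=[0.7892 -0.0609; -0.0609 0.9128]  K=[0.3377 -0.0584; 0.0731 0.6048; 0.0388 -0.0852]  nu=[1.5994, 0.0371]  x^+=[-1.0606, 0.8978, 2.9311]  P^+=[0.2094 0.0347 -0.2058; 0.0347 0.2503 -0.2334; -0.2058 -0.2334 1.3365]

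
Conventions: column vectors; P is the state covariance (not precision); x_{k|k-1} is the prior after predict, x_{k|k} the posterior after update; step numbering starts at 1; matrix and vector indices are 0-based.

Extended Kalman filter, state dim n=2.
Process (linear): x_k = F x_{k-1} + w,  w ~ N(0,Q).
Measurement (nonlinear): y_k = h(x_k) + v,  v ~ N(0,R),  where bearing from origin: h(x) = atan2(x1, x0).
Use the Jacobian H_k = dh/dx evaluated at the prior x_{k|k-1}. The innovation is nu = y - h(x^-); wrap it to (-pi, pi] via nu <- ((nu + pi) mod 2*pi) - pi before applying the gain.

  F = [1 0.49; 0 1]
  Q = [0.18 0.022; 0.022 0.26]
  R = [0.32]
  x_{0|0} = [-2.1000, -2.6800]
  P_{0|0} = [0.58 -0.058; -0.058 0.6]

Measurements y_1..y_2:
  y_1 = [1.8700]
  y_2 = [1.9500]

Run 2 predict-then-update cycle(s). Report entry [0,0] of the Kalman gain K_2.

K[0,0] = -0.0419

step 1: x^-=[-3.4132, -2.6800]  P^-=[0.8472 0.2580; 0.2580 0.8600]  H_jac=[0.1423 -0.1812]  S=[0.3521]  K=[0.2096; -0.3384]  nu=[-1.9372]  x^+=[-3.8193, -2.0244]  P^+=[0.8317 0.2830; 0.2830 0.8197]
step 2: x^-=[-4.8112, -2.0244]  P^-=[1.4859 0.7066; 0.7066 1.0797]  H_jac=[0.0743 -0.1766]  S=[0.3433]  K=[-0.0419; -0.4024]  nu=[-1.5899]  x^+=[-4.7447, -1.3847]  P^+=[1.4853 0.7008; 0.7008 1.0241]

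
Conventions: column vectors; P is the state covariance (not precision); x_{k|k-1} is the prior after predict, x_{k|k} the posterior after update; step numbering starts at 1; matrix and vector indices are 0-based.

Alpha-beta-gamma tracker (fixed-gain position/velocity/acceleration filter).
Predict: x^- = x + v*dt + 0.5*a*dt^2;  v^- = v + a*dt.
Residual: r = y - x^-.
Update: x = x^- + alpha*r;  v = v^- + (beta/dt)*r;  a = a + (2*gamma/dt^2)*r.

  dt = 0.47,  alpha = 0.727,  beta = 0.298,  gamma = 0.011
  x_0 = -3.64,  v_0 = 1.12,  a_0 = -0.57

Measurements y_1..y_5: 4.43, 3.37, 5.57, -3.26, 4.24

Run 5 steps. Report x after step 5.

step 1: x_pred=-3.1766  r=7.6066  x^+=2.3534  v^+=5.6750  a^+=0.1876
step 2: x_pred=5.0414  r=-1.6714  x^+=3.8263  v^+=4.7034  a^+=0.0211
step 3: x_pred=6.0392  r=-0.4692  x^+=5.6981  v^+=4.4158  a^+=-0.0256
step 4: x_pred=7.7707  r=-11.0307  x^+=-0.2486  v^+=-2.5902  a^+=-1.1242
step 5: x_pred=-1.5902  r=5.8302  x^+=2.6484  v^+=0.5780  a^+=-0.5436

x_post = 2.6484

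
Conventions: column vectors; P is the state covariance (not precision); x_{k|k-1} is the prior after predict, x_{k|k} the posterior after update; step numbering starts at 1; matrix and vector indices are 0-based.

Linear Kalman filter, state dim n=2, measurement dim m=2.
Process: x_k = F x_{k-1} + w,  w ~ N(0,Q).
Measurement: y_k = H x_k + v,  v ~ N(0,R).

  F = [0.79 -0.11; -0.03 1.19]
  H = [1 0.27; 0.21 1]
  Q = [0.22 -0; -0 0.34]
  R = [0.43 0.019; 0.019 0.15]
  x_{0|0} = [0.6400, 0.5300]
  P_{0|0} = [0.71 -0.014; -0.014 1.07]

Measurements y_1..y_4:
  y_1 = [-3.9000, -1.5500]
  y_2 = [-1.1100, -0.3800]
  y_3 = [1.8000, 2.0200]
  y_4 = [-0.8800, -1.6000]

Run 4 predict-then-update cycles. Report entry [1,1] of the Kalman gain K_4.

K[1,1] = 0.7891

step 1: x^-=[0.4473, 0.6115]  P^-=[0.6785 -0.1701; -0.1701 1.8569]  S=[1.1520 0.4831; 0.4831 1.9653]  K=[0.6188 -0.1661; -0.1126 0.9543]  nu=[-4.5124, -2.2554]  x^+=[-1.9701, -1.0326]  P^+=[0.2825 -0.0725; -0.0725 0.1562]
step 2: x^-=[-1.4428, -1.1697]  P^-=[0.4108 -0.0955; -0.0955 0.5667]  S=[0.8305 0.1573; 0.1573 0.6947]  K=[0.4870 -0.1236; -0.0834 0.8058]  nu=[0.6486, 1.0927]  x^+=[-1.2620, -0.3434]  P^+=[0.2222 -0.0559; -0.0559 0.1310]
step 3: x^-=[-0.9592, -0.3707]  P^-=[0.3700 -0.0752; -0.0752 0.5297]  S=[0.7980 0.1603; 0.1603 0.6645]  K=[0.4597 -0.1071; -0.0739 0.7913]  nu=[2.8593, 2.5922]  x^+=[0.0775, 1.4691]  P^+=[0.2095 -0.0513; -0.0513 0.1281]
step 4: x^-=[-0.1004, 1.7459]  P^-=[0.3612 -0.0702; -0.0702 0.5252]  S=[0.7916 0.1625; 0.1625 0.6617]  K=[0.4535 -0.1028; -0.0715 0.7891]  nu=[-1.2510, -3.3248]  x^+=[-0.3260, -0.7881]  P^+=[0.2066 -0.0502; -0.0502 0.1275]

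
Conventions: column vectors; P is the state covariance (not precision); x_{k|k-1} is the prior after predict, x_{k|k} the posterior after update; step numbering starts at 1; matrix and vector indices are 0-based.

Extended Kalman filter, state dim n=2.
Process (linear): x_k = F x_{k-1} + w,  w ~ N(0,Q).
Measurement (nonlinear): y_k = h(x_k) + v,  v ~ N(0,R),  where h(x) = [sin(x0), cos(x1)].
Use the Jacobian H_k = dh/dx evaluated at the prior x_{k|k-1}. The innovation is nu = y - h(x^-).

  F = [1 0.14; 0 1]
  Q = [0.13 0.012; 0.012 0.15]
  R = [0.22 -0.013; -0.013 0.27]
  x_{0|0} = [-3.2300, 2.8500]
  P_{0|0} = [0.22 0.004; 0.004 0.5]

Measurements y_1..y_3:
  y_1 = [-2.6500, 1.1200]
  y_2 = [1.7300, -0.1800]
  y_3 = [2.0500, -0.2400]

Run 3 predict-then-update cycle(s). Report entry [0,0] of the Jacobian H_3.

step 1: x^-=[-2.8310, 2.8500]  P^-=[0.3609 0.0860; 0.0860 0.6500]  H_jac=[-0.9522 0.0000; 0.0000 -0.2875]  S=[0.5472 0.0105; 0.0105 0.3237]  K=[-0.6269 -0.0560; -0.1386 -0.5727]  nu=[-2.3444, 2.0778]  x^+=[-1.4775, 1.9850]  P^+=[0.1441 0.0242; 0.0242 0.5316]
step 2: x^-=[-1.1996, 1.9850]  P^-=[0.2913 0.1106; 0.1106 0.6816]  H_jac=[0.3627 0.0000; 0.0000 -0.9155]  S=[0.2583 -0.0497; -0.0497 0.8412]  K=[0.3903 -0.0973; 0.0127 -0.7410]  nu=[2.6619, 0.2224]  x^+=[-0.1824, 1.8539]  P^+=[0.2402 0.0342; 0.0342 0.2187]
step 3: x^-=[0.0771, 1.8539]  P^-=[0.3841 0.0769; 0.0769 0.3687]  H_jac=[0.9970 0.0000; 0.0000 -0.9602]  S=[0.6018 -0.0866; -0.0866 0.6100]  K=[0.6318 -0.0313; 0.0447 -0.5741]  nu=[1.9729, 0.0393]  x^+=[1.3224, 1.9196]  P^+=[0.1398 0.0174; 0.0174 0.1620]

H_jac[0,0] = 0.9970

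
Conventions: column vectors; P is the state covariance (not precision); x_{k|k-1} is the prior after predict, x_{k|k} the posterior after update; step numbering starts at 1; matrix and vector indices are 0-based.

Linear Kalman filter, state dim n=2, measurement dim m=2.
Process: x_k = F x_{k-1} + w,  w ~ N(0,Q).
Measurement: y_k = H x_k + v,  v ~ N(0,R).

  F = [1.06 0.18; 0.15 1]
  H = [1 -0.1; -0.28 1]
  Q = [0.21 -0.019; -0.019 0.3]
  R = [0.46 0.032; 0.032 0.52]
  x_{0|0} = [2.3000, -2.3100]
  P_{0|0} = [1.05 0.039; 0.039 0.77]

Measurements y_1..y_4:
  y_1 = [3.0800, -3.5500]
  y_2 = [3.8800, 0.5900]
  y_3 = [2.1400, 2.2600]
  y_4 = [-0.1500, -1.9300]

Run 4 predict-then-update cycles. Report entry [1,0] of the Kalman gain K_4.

K[1,0] = 0.1295

step 1: x^-=[2.0222, -1.9650]  P^-=[1.4296 0.3289; 0.3289 1.1053]  S=[1.8349 -0.1407; -0.1407 1.5532]  K=[0.7630 0.0232; 0.1702 0.6678]  nu=[0.8613, -1.0188]  x^+=[2.6558, -2.4987]  P^+=[0.3656 0.1388; 0.1388 0.3916]
step 2: x^-=[2.3653, -2.1003]  P^-=[0.6864 0.2605; 0.2605 0.7414]  S=[1.1018 0.0335; 0.0335 1.1694]  K=[0.5981 0.0413; 0.1519 0.5673]  nu=[1.3046, 3.3526]  x^+=[3.2842, -0.0001]  P^+=[0.2886 0.1214; 0.1214 0.3339]
step 3: x^-=[3.4812, 0.4925]  P^-=[0.5914 0.2190; 0.2190 0.6768]  S=[1.0144 0.0238; 0.0238 1.1205]  K=[0.5606 0.0357; 0.1363 0.5464]  nu=[-1.2919, 2.7422]  x^+=[2.8548, 1.8147]  P^+=[0.2702 0.1122; 0.1122 0.3199]
step 4: x^-=[3.3528, 2.2429]  P^-=[0.5668 0.2035; 0.2035 0.6596]  S=[0.9927 0.0165; 0.0165 1.1101]  K=[0.5499 0.0322; 0.1295 0.5409]  nu=[-3.2785, -3.2341]  x^+=[1.4458, 0.0687]  P^+=[0.2649 0.1085; 0.1085 0.3158]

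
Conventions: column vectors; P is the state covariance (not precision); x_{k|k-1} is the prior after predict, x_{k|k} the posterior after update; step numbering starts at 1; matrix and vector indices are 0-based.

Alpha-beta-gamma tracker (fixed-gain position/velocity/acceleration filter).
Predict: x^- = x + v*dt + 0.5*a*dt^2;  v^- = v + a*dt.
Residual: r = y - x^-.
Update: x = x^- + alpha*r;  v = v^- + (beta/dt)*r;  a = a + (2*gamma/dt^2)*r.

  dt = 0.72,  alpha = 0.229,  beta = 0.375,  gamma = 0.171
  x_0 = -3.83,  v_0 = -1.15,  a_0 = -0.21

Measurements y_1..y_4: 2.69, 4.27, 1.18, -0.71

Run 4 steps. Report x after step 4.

x_post = 11.0559

step 1: x_pred=-4.7124  r=7.4024  x^+=-3.0173  v^+=2.5542  a^+=4.6735
step 2: x_pred=0.0332  r=4.2368  x^+=1.0034  v^+=8.1259  a^+=7.4687
step 3: x_pred=8.7899  r=-7.6099  x^+=7.0472  v^+=9.5398  a^+=2.4483
step 4: x_pred=14.5505  r=-15.2605  x^+=11.0559  v^+=3.3544  a^+=-7.6194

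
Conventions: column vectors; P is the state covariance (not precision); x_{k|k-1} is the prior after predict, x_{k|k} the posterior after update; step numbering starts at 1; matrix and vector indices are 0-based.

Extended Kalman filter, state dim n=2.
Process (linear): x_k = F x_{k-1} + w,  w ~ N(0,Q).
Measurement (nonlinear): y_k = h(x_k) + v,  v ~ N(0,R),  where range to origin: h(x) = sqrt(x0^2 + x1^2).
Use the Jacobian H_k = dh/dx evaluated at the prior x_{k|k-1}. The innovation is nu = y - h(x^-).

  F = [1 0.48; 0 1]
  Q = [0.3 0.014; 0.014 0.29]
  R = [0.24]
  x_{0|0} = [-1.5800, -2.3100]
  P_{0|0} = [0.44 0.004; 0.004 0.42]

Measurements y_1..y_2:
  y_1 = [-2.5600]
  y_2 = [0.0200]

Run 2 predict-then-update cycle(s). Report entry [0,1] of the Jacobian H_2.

H_jac[0,1] = 0.4568

step 1: x^-=[-2.6888, -2.3100]  P^-=[0.8406 0.2196; 0.2196 0.7100]  H_jac=[-0.7585 -0.6517]  S=[1.2422]  K=[-0.6285; -0.5065]  nu=[-6.1048]  x^+=[1.1479, 0.7823]  P^+=[0.3499 -0.1759; -0.1759 0.3913]
step 2: x^-=[1.5235, 0.7823]  P^-=[0.5713 0.0259; 0.0259 0.6813]  H_jac=[0.8896 0.4568]  S=[0.8553]  K=[0.6080; 0.3908]  nu=[-1.6926]  x^+=[0.4944, 0.1208]  P^+=[0.2551 -0.1773; -0.1773 0.5506]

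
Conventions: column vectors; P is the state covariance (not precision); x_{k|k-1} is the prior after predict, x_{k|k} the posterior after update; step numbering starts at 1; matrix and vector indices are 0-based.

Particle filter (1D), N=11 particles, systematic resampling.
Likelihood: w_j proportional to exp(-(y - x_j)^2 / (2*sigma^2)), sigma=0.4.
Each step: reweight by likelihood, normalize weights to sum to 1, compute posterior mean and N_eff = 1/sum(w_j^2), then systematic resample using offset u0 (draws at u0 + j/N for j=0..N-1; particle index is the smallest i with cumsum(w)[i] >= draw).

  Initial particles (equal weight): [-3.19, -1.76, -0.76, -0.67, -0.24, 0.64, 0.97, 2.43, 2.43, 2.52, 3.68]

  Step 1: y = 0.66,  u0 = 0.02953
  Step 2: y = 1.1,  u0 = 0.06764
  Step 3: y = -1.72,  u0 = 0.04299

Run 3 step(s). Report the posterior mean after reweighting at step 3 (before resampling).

step 1: w=[0.0000, 0.0000, 0.0010, 0.0022, 0.0436, 0.5473, 0.4058, 0.0000, 0.0000, 0.0000, 0.0000]  mean=0.7314  Neff=2.1452  idx=[4, 5, 5, 5, 5, 5, 5, 6, 6, 6, 6]
step 2: w=[0.0005, 0.0749, 0.0749, 0.0749, 0.0749, 0.0749, 0.0749, 0.1376, 0.1376, 0.1376, 0.1376]  mean=0.8211  Neff=9.1466  idx=[1, 3, 4, 5, 6, 7, 8, 8, 9, 10, 10]
step 3: w=[0.1987, 0.1987, 0.1987, 0.1987, 0.1987, 0.0011, 0.0011, 0.0011, 0.0011, 0.0011, 0.0011]  mean=0.6422  Neff=5.0657  idx=[0, 0, 1, 1, 2, 2, 2, 3, 3, 4, 4]

post_mean = 0.6422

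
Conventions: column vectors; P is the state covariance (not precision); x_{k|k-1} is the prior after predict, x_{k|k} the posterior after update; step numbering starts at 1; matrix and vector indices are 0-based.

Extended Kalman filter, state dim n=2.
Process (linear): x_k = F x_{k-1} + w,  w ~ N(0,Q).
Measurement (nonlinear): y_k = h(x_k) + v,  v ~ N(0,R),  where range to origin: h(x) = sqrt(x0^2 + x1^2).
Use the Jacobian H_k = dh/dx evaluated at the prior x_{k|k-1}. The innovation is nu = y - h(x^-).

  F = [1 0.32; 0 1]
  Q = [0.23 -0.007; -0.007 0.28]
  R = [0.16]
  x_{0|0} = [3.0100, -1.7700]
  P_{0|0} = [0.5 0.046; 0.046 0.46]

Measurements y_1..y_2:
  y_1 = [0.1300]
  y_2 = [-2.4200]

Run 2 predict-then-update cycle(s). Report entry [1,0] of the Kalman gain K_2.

step 1: x^-=[2.4436, -1.7700]  P^-=[0.8065 0.1862; 0.1862 0.7400]  H_jac=[0.8099 -0.5866]  S=[0.7667]  K=[0.7095; -0.3695]  nu=[-2.8873]  x^+=[0.3952, -0.7032]  P^+=[0.4206 0.3872; 0.3872 0.6353]
step 2: x^-=[0.1702, -0.7032]  P^-=[0.9635 0.5835; 0.5835 0.9153]  H_jac=[0.2352 -0.9719]  S=[0.8112]  K=[-0.4198; -0.9275]  nu=[-3.1435]  x^+=[1.4897, 2.2124]  P^+=[0.8205 0.2677; 0.2677 0.2175]

K[1,0] = -0.9275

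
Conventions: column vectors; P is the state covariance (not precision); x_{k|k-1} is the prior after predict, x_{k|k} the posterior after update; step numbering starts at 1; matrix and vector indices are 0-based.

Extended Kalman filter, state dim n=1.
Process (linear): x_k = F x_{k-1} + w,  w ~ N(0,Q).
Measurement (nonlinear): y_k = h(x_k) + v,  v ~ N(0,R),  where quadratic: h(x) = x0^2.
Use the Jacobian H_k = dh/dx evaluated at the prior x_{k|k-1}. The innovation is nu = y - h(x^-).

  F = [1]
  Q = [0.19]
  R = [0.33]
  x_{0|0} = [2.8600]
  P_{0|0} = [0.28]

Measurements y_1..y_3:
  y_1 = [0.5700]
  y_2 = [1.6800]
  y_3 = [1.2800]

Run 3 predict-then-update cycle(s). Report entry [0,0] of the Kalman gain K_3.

K[0,0] = 0.3065

step 1: x^-=[2.8600]  P^-=[0.4700]  H_jac=[5.7200]  S=[15.7076]  K=[0.1712]  nu=[-7.6096]  x^+=[1.5576]  P^+=[0.0099]
step 2: x^-=[1.5576]  P^-=[0.1999]  H_jac=[3.1152]  S=[2.2697]  K=[0.2743]  nu=[-0.7461]  x^+=[1.3529]  P^+=[0.0291]
step 3: x^-=[1.3529]  P^-=[0.2191]  H_jac=[2.7058]  S=[1.9339]  K=[0.3065]  nu=[-0.5504]  x^+=[1.1842]  P^+=[0.0374]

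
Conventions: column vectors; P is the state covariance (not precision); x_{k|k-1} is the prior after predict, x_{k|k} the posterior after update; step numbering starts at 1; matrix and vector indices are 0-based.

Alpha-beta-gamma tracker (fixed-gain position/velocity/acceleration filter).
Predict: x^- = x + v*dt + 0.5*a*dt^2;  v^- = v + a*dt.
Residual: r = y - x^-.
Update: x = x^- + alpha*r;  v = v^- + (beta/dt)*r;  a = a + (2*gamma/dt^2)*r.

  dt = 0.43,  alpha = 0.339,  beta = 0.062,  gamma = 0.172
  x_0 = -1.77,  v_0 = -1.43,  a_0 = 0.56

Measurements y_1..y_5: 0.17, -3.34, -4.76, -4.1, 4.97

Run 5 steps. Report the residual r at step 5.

step 1: x_pred=-2.3331  r=2.5031  x^+=-1.4846  v^+=-0.8283  a^+=5.2170
step 2: x_pred=-1.3584  r=-1.9816  x^+=-2.0302  v^+=1.1293  a^+=1.5303
step 3: x_pred=-1.4031  r=-3.3569  x^+=-2.5411  v^+=1.3033  a^+=-4.7151
step 4: x_pred=-2.4166  r=-1.6834  x^+=-2.9873  v^+=-0.9669  a^+=-7.8470
step 5: x_pred=-4.1285  r=9.0985  x^+=-1.0441  v^+=-3.0292  a^+=9.0803

resid = 9.0985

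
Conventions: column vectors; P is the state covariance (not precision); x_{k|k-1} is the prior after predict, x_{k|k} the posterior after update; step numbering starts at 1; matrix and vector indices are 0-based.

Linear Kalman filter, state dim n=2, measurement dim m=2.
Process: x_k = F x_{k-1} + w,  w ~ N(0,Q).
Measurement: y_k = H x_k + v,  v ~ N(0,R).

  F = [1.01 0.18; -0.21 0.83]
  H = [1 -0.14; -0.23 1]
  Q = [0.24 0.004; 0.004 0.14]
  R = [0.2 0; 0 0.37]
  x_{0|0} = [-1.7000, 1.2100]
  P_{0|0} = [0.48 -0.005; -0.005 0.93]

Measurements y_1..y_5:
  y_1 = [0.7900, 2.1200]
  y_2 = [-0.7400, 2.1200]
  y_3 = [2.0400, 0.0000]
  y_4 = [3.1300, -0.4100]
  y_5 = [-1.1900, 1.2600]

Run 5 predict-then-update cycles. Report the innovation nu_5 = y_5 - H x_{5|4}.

step 1: x^-=[-1.4992, 1.3613]  P^-=[0.7580 0.0371; 0.0371 0.8036]  S=[0.9633 -0.2485; -0.2485 1.1966]  K=[0.7944 0.0503; 0.0984 0.6849]  nu=[2.4798, 0.4139]  x^+=[0.4916, 1.8888]  P^+=[0.1669 0.0570; 0.0570 0.2665]
step 2: x^-=[0.8365, 1.4645]  P^-=[0.4396 0.0541; 0.0541 0.3111]  S=[0.6305 -0.0889; -0.0889 0.6795]  K=[0.6881 0.0207; 0.0801 0.4500]  nu=[-1.3715, 0.8479]  x^+=[-0.0896, 1.7362]  P^+=[0.1433 0.0406; 0.0406 0.1758]
step 3: x^-=[0.2221, 1.4599]  P^-=[0.4067 0.0324; 0.0324 0.2533]  S=[0.6025 -0.0955; -0.0955 0.6299]  K=[0.6680 0.0043; 0.0582 0.3991]  nu=[2.0223, -1.4088]  x^+=[1.5670, 1.0153]  P^+=[0.1383 0.0334; 0.0334 0.1554]
step 4: x^-=[1.7654, 0.5137]  P^-=[0.3982 0.0246; 0.0246 0.2415]  S=[0.5961 -0.1000; -0.1000 0.6212]  K=[0.6621 -0.0012; 0.0496 0.3876]  nu=[1.4365, -0.5176]  x^+=[2.7172, 0.3843]  P^+=[0.1368 0.0310; 0.0310 0.1505]
step 5: x^-=[2.8135, -0.2517]  P^-=[0.3957 0.0223; 0.0223 0.2389]  S=[0.5941 -0.1014; -0.1014 0.6196]  K=[0.6602 -0.0028; 0.0470 0.3850]  nu=[-4.0388, 2.1588]  x^+=[0.1409, 0.3899]  P^+=[0.1363 0.0303; 0.0303 0.1494]

innov = [-4.0388, 2.1588]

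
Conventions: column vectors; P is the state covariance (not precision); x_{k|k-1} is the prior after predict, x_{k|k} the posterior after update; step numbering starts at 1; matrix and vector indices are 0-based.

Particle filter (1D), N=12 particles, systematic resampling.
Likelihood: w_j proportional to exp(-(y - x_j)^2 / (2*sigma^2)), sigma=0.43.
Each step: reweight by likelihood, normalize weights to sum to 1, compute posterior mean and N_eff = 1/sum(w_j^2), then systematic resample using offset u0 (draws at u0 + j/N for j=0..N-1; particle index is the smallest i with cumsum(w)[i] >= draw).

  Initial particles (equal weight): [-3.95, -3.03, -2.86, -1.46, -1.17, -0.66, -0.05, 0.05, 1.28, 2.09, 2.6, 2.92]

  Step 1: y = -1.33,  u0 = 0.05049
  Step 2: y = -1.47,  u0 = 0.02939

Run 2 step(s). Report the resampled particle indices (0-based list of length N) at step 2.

resampled_idx = [0, 1, 1, 2, 3, 4, 4, 5, 6, 7, 8, 9]

step 1: w=[0.0000, 0.0002, 0.0008, 0.4332, 0.4231, 0.1347, 0.0054, 0.0026, 0.0000, 0.0000, 0.0000, 0.0000]  mean=-1.2194  Neff=2.5984  idx=[3, 3, 3, 3, 3, 4, 4, 4, 4, 4, 5, 5]
step 2: w=[0.1080, 0.1080, 0.1080, 0.1080, 0.1080, 0.0847, 0.0847, 0.0847, 0.0847, 0.0847, 0.0183, 0.0183]  mean=-1.3079  Neff=10.5447  idx=[0, 1, 1, 2, 3, 4, 4, 5, 6, 7, 8, 9]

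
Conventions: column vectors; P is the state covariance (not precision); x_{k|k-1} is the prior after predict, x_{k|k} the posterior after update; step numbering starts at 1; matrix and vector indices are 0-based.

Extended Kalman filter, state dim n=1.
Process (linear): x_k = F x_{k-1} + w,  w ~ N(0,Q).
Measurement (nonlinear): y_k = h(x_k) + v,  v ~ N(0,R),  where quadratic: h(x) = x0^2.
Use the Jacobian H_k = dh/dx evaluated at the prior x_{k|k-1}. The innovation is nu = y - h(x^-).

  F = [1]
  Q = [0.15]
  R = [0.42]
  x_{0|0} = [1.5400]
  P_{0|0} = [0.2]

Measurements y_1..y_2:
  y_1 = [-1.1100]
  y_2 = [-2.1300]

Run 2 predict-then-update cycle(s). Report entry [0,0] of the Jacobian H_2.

H_jac[0,0] = 1.0731

step 1: x^-=[1.5400]  P^-=[0.3500]  H_jac=[3.0800]  S=[3.7402]  K=[0.2882]  nu=[-3.4816]  x^+=[0.5365]  P^+=[0.0393]
step 2: x^-=[0.5365]  P^-=[0.1893]  H_jac=[1.0731]  S=[0.6380]  K=[0.3184]  nu=[-2.4179]  x^+=[-0.2333]  P^+=[0.1246]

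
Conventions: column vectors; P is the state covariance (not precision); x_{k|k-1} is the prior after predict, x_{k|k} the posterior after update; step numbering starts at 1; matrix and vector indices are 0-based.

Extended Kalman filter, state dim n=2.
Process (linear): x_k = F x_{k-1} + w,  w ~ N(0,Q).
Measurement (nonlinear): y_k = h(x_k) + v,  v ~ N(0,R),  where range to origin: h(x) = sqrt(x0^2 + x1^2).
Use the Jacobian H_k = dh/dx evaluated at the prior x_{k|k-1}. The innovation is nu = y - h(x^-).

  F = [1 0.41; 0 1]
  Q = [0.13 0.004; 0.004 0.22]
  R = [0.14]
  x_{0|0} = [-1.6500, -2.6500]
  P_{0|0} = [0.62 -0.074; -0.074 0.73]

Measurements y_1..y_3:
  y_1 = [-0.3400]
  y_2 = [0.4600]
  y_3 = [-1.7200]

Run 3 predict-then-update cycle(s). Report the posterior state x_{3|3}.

step 1: x^-=[-2.7365, -2.6500]  P^-=[0.8120 0.2293; 0.2293 0.9500]  H_jac=[-0.7184 -0.6957]  S=[1.2480]  K=[-0.5952; -0.6615]  nu=[-4.1493]  x^+=[-0.2666, 0.0950]  P^+=[0.3699 -0.2621; -0.2621 0.4038]
step 2: x^-=[-0.2277, 0.0950]  P^-=[0.3528 -0.0926; -0.0926 0.6238]  H_jac=[-0.9229 0.3850]  S=[0.5987]  K=[-0.6033; 0.5438]  nu=[0.2133]  x^+=[-0.3564, 0.2110]  P^+=[0.1348 0.1039; 0.1039 0.4468]
step 3: x^-=[-0.2699, 0.2110]  P^-=[0.4251 0.2910; 0.2910 0.6668]  H_jac=[-0.7879 0.6158]  S=[0.3743]  K=[-0.4159; 0.4844]  nu=[-2.0626]  x^+=[0.5880, -0.7881]  P^+=[0.3604 0.3665; 0.3665 0.5790]

x_post = [0.5880, -0.7881]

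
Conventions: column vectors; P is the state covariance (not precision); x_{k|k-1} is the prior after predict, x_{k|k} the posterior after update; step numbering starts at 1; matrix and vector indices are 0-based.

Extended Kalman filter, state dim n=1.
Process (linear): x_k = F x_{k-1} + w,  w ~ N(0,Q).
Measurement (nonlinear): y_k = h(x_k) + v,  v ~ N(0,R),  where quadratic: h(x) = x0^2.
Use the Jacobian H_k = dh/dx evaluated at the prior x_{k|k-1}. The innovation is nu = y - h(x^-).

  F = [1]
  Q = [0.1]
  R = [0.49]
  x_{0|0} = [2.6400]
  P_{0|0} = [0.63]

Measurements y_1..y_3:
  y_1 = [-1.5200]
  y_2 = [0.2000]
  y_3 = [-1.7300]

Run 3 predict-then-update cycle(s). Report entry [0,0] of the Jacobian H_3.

step 1: x^-=[2.6400]  P^-=[0.7300]  H_jac=[5.2800]  S=[20.8412]  K=[0.1849]  nu=[-8.4896]  x^+=[1.0699]  P^+=[0.0172]
step 2: x^-=[1.0699]  P^-=[0.1172]  H_jac=[2.1398]  S=[1.0265]  K=[0.2442]  nu=[-0.9447]  x^+=[0.8392]  P^+=[0.0559]
step 3: x^-=[0.8392]  P^-=[0.1559]  H_jac=[1.6784]  S=[0.9292]  K=[0.2816]  nu=[-2.4342]  x^+=[0.1536]  P^+=[0.0822]

H_jac[0,0] = 1.6784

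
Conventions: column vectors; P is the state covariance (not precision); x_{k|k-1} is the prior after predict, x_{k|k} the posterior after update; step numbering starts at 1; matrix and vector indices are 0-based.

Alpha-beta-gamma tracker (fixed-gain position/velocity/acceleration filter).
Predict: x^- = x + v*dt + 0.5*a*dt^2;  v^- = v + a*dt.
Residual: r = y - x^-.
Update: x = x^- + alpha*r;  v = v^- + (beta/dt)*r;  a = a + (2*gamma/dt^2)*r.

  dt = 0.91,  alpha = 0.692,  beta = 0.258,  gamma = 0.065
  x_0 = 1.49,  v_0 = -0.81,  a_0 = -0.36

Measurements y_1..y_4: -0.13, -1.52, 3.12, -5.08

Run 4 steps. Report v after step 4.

step 1: x_pred=0.6038  r=-0.7338  x^+=0.0960  v^+=-1.3457  a^+=-0.4752
step 2: x_pred=-1.3253  r=-0.1947  x^+=-1.4600  v^+=-1.8333  a^+=-0.5058
step 3: x_pred=-3.3377  r=6.4577  x^+=1.1310  v^+=-0.4627  a^+=0.5080
step 4: x_pred=0.9203  r=-6.0003  x^+=-3.2319  v^+=-1.7016  a^+=-0.4340

v_post = -1.7016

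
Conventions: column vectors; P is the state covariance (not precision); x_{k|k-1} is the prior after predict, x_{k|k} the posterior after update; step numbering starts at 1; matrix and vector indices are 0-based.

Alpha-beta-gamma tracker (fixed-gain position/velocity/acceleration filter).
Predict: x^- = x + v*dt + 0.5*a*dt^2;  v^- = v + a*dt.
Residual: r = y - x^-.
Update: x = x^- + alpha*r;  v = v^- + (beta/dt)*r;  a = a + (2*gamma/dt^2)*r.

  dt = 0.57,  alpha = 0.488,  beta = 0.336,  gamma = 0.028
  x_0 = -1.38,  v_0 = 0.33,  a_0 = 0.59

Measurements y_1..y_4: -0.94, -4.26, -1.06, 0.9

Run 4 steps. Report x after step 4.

step 1: x_pred=-1.0961  r=0.1561  x^+=-1.0199  v^+=0.7583  a^+=0.6169
step 2: x_pred=-0.4875  r=-3.7725  x^+=-2.3285  v^+=-1.1139  a^+=-0.0333
step 3: x_pred=-2.9688  r=1.9088  x^+=-2.0373  v^+=-0.0077  a^+=0.2957
step 4: x_pred=-1.9937  r=2.8937  x^+=-0.5816  v^+=1.8666  a^+=0.7944

x_post = -0.5816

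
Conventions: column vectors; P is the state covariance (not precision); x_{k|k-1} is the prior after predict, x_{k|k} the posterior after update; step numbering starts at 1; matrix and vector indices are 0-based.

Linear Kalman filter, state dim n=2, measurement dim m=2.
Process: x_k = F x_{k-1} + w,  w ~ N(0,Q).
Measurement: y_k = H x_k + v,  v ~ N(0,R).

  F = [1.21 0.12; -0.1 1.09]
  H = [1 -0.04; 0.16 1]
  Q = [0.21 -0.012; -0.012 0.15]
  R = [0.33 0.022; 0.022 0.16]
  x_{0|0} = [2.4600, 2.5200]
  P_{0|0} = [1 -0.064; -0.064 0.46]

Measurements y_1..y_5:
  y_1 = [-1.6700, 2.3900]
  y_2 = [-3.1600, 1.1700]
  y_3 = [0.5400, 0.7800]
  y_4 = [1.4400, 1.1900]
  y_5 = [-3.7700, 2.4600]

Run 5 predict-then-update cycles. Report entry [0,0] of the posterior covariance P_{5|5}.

step 1: x^-=[3.2790, 2.5008]  P^-=[1.6621 -0.1565; -0.1565 0.7205]  S=[2.0058 0.1037; 0.1037 0.8730]  K=[0.8304 0.0268; -0.1344 0.8126]  nu=[-4.8490, -0.6354]  x^+=[-0.7646, 2.6360]  P^+=[0.2738 -0.0212; -0.0212 0.1305]
step 2: x^-=[-0.6089, 2.9497]  P^-=[0.6065 -0.0558; -0.0558 0.3124]  S=[0.9415 0.0511; 0.0511 0.4700]  K=[0.6456 0.0175; -0.1082 0.6573]  nu=[-2.4332, -1.6823]  x^+=[-2.2093, 2.1072]  P^+=[0.2128 -0.0170; -0.0170 0.1055]
step 3: x^-=[-2.4204, 2.5178]  P^-=[0.5181 -0.0462; -0.0462 0.2812]  S=[0.8522 0.0477; 0.0477 0.4397]  K=[0.6091 0.0173; -0.1029 0.6339]  nu=[3.0611, -1.3505]  x^+=[-0.5792, 1.3466]  P^+=[0.2008 -0.0159; -0.0159 0.1017]
step 4: x^-=[-0.5392, 1.5257]  P^-=[0.5008 -0.0438; -0.0438 0.2763]  S=[0.8347 0.0475; 0.0475 0.4351]  K=[0.6010 0.0178; -0.1016 0.6300]  nu=[2.0403, -0.2494]  x^+=[0.6825, 1.1612]  P^+=[0.1981 -0.0156; -0.0156 0.1011]
step 5: x^-=[0.9652, 1.1975]  P^-=[0.4970 -0.0432; -0.0432 0.2755]  S=[0.8308 0.0476; 0.0476 0.4344]  K=[0.5992 0.0180; -0.1013 0.6294]  nu=[-4.6873, 1.1081]  x^+=[-1.8234, 2.3696]  P^+=[0.1975 -0.0155; -0.0155 0.1010]

P_post[0,0] = 0.1975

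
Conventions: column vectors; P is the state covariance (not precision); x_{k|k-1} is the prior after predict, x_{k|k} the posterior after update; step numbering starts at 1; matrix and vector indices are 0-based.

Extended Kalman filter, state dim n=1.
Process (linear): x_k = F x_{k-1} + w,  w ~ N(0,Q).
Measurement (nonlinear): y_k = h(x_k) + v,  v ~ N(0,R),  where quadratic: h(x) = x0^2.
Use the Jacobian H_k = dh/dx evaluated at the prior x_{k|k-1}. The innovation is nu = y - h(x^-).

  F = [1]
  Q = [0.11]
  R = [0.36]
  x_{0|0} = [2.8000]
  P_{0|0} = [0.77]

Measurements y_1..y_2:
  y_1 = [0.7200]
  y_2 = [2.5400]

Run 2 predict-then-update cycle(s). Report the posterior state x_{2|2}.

x_post = [1.5828]

step 1: x^-=[2.8000]  P^-=[0.8800]  H_jac=[5.6000]  S=[27.9568]  K=[0.1763]  nu=[-7.1200]  x^+=[1.5449]  P^+=[0.0113]
step 2: x^-=[1.5449]  P^-=[0.1213]  H_jac=[3.0899]  S=[1.5184]  K=[0.2469]  nu=[0.1531]  x^+=[1.5828]  P^+=[0.0288]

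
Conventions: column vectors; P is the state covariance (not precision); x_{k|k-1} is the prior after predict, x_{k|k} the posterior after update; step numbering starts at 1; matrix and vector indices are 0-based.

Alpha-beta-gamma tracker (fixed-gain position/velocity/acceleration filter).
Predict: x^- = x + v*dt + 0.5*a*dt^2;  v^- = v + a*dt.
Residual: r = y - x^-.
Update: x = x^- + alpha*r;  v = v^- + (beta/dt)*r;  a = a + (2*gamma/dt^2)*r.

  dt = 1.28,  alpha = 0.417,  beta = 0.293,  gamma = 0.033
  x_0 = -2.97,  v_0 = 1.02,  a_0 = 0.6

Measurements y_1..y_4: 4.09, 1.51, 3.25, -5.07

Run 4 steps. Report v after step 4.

step 1: x_pred=-1.1729  r=5.2629  x^+=1.0217  v^+=2.9927  a^+=0.8120
step 2: x_pred=5.5176  r=-4.0076  x^+=3.8464  v^+=3.1147  a^+=0.6506
step 3: x_pred=8.3662  r=-5.1162  x^+=6.2327  v^+=2.7763  a^+=0.4445
step 4: x_pred=10.1505  r=-15.2205  x^+=3.8036  v^+=-0.1388  a^+=-0.1687

v_post = -0.1388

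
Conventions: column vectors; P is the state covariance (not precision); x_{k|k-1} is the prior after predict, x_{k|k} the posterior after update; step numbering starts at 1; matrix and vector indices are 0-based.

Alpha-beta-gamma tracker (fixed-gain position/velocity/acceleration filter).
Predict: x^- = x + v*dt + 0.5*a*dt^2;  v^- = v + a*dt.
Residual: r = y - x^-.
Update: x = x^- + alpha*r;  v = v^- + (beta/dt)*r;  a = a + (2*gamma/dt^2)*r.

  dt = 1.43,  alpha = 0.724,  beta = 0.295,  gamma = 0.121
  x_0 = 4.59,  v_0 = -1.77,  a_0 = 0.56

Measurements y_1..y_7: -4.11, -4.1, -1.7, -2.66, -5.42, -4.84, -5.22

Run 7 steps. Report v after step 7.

step 1: x_pred=2.6315  r=-6.7415  x^+=-2.2494  v^+=-2.3599  a^+=-0.2378
step 2: x_pred=-5.8672  r=1.7672  x^+=-4.5877  v^+=-2.3354  a^+=-0.0287
step 3: x_pred=-7.9567  r=6.2567  x^+=-3.4269  v^+=-1.0857  a^+=0.7118
step 4: x_pred=-4.2517  r=1.5917  x^+=-3.0993  v^+=0.2605  a^+=0.9001
step 5: x_pred=-1.8065  r=-3.6135  x^+=-4.4227  v^+=0.8022  a^+=0.4725
step 6: x_pred=-2.7924  r=-2.0476  x^+=-4.2749  v^+=1.0555  a^+=0.2302
step 7: x_pred=-2.5302  r=-2.6898  x^+=-4.4776  v^+=0.8297  a^+=-0.0881

v_post = 0.8297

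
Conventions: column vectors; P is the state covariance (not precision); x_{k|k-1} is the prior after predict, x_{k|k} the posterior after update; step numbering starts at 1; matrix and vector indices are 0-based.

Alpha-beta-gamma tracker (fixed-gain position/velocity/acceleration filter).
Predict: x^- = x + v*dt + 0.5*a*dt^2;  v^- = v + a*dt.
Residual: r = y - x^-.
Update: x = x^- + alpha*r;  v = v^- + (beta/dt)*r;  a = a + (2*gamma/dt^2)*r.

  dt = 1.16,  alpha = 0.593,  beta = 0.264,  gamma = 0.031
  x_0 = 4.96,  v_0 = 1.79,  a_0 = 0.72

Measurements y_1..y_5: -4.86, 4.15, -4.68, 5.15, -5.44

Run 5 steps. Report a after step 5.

step 1: x_pred=7.5208  r=-12.3808  x^+=0.1790  v^+=-0.1925  a^+=0.1495
step 2: x_pred=0.0563  r=4.0937  x^+=2.4839  v^+=0.9126  a^+=0.3382
step 3: x_pred=3.7700  r=-8.4500  x^+=-1.2408  v^+=-0.6182  a^+=-0.0512
step 4: x_pred=-1.9924  r=7.1424  x^+=2.2430  v^+=0.9479  a^+=0.2779
step 5: x_pred=3.5296  r=-8.9696  x^+=-1.7894  v^+=-0.7711  a^+=-0.1354

a_post = -0.1354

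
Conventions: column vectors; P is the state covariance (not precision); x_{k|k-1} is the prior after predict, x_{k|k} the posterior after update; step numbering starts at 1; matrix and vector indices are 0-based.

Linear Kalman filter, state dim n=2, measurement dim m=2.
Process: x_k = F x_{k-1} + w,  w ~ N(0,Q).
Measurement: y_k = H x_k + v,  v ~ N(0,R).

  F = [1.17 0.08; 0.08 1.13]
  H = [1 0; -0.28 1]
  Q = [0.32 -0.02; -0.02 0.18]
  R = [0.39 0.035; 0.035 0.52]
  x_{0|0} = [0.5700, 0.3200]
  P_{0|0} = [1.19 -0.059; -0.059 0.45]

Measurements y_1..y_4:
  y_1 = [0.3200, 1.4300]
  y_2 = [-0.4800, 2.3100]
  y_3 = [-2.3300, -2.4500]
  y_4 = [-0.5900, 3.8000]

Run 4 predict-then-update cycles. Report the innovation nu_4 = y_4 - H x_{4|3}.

innov = [1.0238, 4.1101]

step 1: x^-=[0.6925, 0.4072]  P^-=[1.9408 0.0537; 0.0537 0.7516]  S=[2.3308 -0.4547; -0.4547 1.3937]  K=[0.8161 -0.0851; 0.1347 0.5724]  nu=[-0.3725, 1.2167]  x^+=[0.2849, 1.0535]  P^+=[0.3153 0.0726; 0.0726 0.3227]
step 2: x^-=[0.4177, 1.2133]  P^-=[0.7672 0.1351; 0.1351 0.6072]  S=[1.1572 -0.0447; -0.0447 1.1117]  K=[0.6612 -0.0451; 0.1368 0.5177]  nu=[-0.8977, 1.2137]  x^+=[-0.2307, 1.7188]  P^+=[0.2563 0.0715; 0.0715 0.2940]
step 3: x^-=[-0.1324, 1.9238]  P^-=[0.6861 0.1255; 0.1255 0.5699]  S=[1.0761 -0.0316; -0.0316 1.0735]  K=[0.6363 -0.0433; 0.1314 0.5021]  nu=[-2.1976, -4.4108]  x^+=[-1.3397, -0.5795]  P^+=[0.2466 0.0688; 0.0688 0.2849]
step 4: x^-=[-1.6138, -0.7620]  P^-=[0.6723 0.1203; 0.1203 0.5579]  S=[1.0623 -0.0330; -0.0330 1.0632]  K=[0.6315 -0.0444; 0.1286 0.4970]  nu=[1.0238, 4.1101]  x^+=[-1.1496, 1.4125]  P^+=[0.2447 0.0676; 0.0676 0.2819]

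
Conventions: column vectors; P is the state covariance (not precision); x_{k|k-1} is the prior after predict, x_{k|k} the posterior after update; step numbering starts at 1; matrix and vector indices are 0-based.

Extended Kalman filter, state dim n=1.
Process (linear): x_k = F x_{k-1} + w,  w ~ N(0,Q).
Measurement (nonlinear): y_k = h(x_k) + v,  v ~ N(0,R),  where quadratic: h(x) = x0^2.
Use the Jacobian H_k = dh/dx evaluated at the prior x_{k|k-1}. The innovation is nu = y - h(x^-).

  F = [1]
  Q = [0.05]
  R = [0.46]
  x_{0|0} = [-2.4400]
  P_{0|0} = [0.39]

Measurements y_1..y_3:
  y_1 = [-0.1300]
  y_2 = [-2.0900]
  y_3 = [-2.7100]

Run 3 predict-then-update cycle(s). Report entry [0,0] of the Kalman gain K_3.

K[0,0] = -0.1658

step 1: x^-=[-2.4400]  P^-=[0.4400]  H_jac=[-4.8800]  S=[10.9383]  K=[-0.1963]  nu=[-6.0836]  x^+=[-1.2458]  P^+=[0.0185]
step 2: x^-=[-1.2458]  P^-=[0.0685]  H_jac=[-2.4916]  S=[0.8853]  K=[-0.1928]  nu=[-3.6420]  x^+=[-0.5436]  P^+=[0.0356]
step 3: x^-=[-0.5436]  P^-=[0.0856]  H_jac=[-1.0872]  S=[0.5612]  K=[-0.1658]  nu=[-3.0055]  x^+=[-0.0452]  P^+=[0.0702]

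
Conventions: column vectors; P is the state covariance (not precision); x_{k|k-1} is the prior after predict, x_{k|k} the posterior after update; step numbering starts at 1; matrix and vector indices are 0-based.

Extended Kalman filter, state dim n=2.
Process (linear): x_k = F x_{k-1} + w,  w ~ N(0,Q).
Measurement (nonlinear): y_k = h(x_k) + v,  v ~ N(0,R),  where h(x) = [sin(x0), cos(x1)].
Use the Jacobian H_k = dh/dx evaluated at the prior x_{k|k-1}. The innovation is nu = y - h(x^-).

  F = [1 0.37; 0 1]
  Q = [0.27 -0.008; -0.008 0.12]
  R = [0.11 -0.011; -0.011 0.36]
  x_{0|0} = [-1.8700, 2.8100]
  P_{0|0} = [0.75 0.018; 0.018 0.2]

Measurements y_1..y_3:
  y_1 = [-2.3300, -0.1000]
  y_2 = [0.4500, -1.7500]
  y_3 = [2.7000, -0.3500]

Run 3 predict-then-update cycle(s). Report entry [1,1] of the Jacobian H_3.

step 1: x^-=[-0.8303, 2.8100]  P^-=[1.0607 0.0840; 0.0840 0.3200]  H_jac=[0.6747 0.0000; 0.0000 -0.3255]  S=[0.5928 -0.0294; -0.0294 0.3939]  K=[1.2082 0.0209; 0.0828 -0.2583]  nu=[-1.5919, 0.8455]  x^+=[-2.7360, 2.4599]  P^+=[0.1967 0.0177; 0.0177 0.2884]
step 2: x^-=[-1.8258, 2.4599]  P^-=[0.5192 0.1164; 0.1164 0.4084]  H_jac=[-0.2523 0.0000; 0.0000 -0.6301]  S=[0.1430 0.0075; 0.0075 0.5222]  K=[-0.9090 -0.1274; -0.1796 -0.4903]  nu=[1.4177, -0.9735]  x^+=[-2.9904, 2.6826]  P^+=[0.3908 0.0569; 0.0569 0.2770]
step 3: x^-=[-1.9979, 2.6826]  P^-=[0.7409 0.1514; 0.1514 0.3970]  H_jac=[-0.4142 0.0000; 0.0000 -0.4431]  S=[0.2371 0.0168; 0.0168 0.4379]  K=[-1.2869 -0.1039; -0.2367 -0.3925]  nu=[3.6102, 0.5465]  x^+=[-6.7005, 1.6135]  P^+=[0.3390 0.0524; 0.0524 0.3131]

H_jac[1,1] = -0.4431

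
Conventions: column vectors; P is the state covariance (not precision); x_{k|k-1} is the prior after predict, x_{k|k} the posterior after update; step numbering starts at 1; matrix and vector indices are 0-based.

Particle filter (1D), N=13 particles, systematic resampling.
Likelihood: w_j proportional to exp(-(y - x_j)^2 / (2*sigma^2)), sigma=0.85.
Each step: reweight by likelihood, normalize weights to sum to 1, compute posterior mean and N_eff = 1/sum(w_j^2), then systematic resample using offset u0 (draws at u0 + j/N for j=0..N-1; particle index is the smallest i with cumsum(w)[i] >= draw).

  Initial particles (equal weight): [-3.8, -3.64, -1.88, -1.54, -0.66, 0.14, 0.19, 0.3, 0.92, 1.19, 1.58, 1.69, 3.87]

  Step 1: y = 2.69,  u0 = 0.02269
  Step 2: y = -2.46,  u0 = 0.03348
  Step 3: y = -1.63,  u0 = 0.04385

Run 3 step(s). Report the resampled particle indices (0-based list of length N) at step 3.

resampled_idx = [0, 1, 2, 3, 4, 5, 6, 7, 7, 8, 9, 10, 11]

step 1: w=[0.0000, 0.0000, 0.0000, 0.0000, 0.0003, 0.0066, 0.0079, 0.0114, 0.0682, 0.1256, 0.2541, 0.2984, 0.2274]  mean=2.0039  Neff=4.4244  idx=[7, 9, 9, 10, 10, 10, 11, 11, 11, 11, 12, 12, 12]
step 2: w=[0.9514, 0.0184, 0.0184, 0.0023, 0.0023, 0.0023, 0.0012, 0.0012, 0.0012, 0.0012, 0.0000, 0.0000, 0.0000]  mean=0.3484  Neff=1.1038  idx=[0, 0, 0, 0, 0, 0, 0, 0, 0, 0, 0, 0, 1]
step 3: w=[0.0830, 0.0830, 0.0830, 0.0830, 0.0830, 0.0830, 0.0830, 0.0830, 0.0830, 0.0830, 0.0830, 0.0830, 0.0044]  mean=0.3040  Neff=12.1046  idx=[0, 1, 2, 3, 4, 5, 6, 7, 7, 8, 9, 10, 11]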